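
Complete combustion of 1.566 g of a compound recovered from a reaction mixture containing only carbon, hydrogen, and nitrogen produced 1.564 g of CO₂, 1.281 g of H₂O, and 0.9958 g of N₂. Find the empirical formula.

mol C = 1.564 g CO₂ ÷ 44.009 g/mol = 0.035538 mol
mol H = 2 × 1.281 g H₂O ÷ 18.015 g/mol = 0.14221 mol
mol N = 2 × 0.9958 g N₂ ÷ 28.014 g/mol = 0.071093 mol
Divide by the smallest (0.035538 mol): C 1.000, H 4.002, N 2.000

CH4N2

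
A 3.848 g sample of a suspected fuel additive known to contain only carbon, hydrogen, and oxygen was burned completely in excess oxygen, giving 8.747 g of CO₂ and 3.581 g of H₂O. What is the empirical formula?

C3H6O

mol C = 8.747 g CO₂ ÷ 44.009 g/mol = 0.19875 mol
mol H = 2 × 3.581 g H₂O ÷ 18.015 g/mol = 0.39756 mol
mass O = 3.848 − (2.3872 + 0.40074) = 1.0600 g → mol O = 1.0600 ÷ 15.999 = 0.066255 mol
Divide by the smallest (0.066255 mol): C 3.000, H 6.000, O 1.000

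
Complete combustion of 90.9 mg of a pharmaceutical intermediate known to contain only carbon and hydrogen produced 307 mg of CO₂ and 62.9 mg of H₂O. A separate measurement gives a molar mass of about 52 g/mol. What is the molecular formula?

C4H4

mol C = 0.307 g CO₂ ÷ 44.009 g/mol = 0.006976 mol
mol H = 2 × 0.0629 g H₂O ÷ 18.015 g/mol = 0.006983 mol
Divide by the smallest (0.006976 mol): C 1.000, H 1.001
Empirical formula: CH
Empirical-formula mass = 13.02 g/mol; 52 ÷ 13.02 ≈ 4, so the molecular formula is C4H4.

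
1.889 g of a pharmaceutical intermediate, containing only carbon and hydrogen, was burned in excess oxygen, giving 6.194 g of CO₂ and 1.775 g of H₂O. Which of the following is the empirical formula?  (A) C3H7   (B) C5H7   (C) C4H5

mol C = 6.194 g CO₂ ÷ 44.009 g/mol = 0.14074 mol
mol H = 2 × 1.775 g H₂O ÷ 18.015 g/mol = 0.19706 mol
Divide by the smallest (0.14074 mol): C 1.000, H 1.400
Multiplying each by 5 gives whole numbers: C 5.00, H 7.00

(B) C5H7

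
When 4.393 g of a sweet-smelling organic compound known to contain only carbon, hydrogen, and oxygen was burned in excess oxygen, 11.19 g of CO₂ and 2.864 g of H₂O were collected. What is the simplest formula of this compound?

C4H5O

mol C = 11.19 g CO₂ ÷ 44.009 g/mol = 0.25427 mol
mol H = 2 × 2.864 g H₂O ÷ 18.015 g/mol = 0.31796 mol
mass O = 4.393 − (3.0540 + 0.32050) = 1.0185 g → mol O = 1.0185 ÷ 15.999 = 0.063661 mol
Divide by the smallest (0.063661 mol): C 3.994, H 4.995, O 1.000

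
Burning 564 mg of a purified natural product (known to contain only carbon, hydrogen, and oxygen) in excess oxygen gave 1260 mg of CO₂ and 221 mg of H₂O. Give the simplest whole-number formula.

mol C = 1.26 g CO₂ ÷ 44.009 g/mol = 0.02863 mol
mol H = 2 × 0.221 g H₂O ÷ 18.015 g/mol = 0.02454 mol
mass O = 0.564 − (0.3439 + 0.02473) = 0.1954 g → mol O = 0.1954 ÷ 15.999 = 0.01221 mol
Divide by the smallest (0.01221 mol): C 2.344, H 2.009, O 1.000
Multiplying each by 3 gives whole numbers: C 7.03, H 6.03, O 3.00

C7H6O3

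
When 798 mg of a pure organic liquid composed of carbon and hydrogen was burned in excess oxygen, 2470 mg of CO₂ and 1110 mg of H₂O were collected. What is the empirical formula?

mol C = 2.47 g CO₂ ÷ 44.009 g/mol = 0.05612 mol
mol H = 2 × 1.11 g H₂O ÷ 18.015 g/mol = 0.1232 mol
Divide by the smallest (0.05612 mol): C 1.000, H 2.196
Multiplying each by 5 gives whole numbers: C 5.00, H 10.98

C5H11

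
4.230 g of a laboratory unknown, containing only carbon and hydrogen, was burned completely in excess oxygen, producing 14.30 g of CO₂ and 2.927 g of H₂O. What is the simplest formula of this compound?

CH

mol C = 14.30 g CO₂ ÷ 44.009 g/mol = 0.32493 mol
mol H = 2 × 2.927 g H₂O ÷ 18.015 g/mol = 0.32495 mol
Divide by the smallest (0.32493 mol): C 1.000, H 1.000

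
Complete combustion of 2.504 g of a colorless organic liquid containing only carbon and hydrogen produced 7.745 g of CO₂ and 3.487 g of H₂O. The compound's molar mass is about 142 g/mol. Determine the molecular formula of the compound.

mol C = 7.745 g CO₂ ÷ 44.009 g/mol = 0.17599 mol
mol H = 2 × 3.487 g H₂O ÷ 18.015 g/mol = 0.38712 mol
Divide by the smallest (0.17599 mol): C 1.000, H 2.200
Multiplying each by 5 gives whole numbers: C 5.00, H 11.00
Empirical formula: C5H11
Empirical-formula mass = 71.14 g/mol; 142 ÷ 71.14 ≈ 2, so the molecular formula is C10H22.

C10H22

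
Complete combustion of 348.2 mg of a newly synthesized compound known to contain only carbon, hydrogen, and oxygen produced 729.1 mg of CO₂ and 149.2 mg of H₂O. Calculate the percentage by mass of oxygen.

38.06%

mol C = 0.7291 g CO₂ ÷ 44.009 g/mol = 0.016567 mol
mol H = 2 × 0.1492 g H₂O ÷ 18.015 g/mol = 0.016564 mol
mass O = 0.3482 − (0.19899 + 0.016696) = 0.13252 g → mol O = 0.13252 ÷ 15.999 = 0.0082828 mol
mass % O = 0.13252 g ÷ 0.3482 g × 100%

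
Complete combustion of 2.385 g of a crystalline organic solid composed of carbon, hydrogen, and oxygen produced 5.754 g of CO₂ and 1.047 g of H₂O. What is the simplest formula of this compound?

C9H8O3

mol C = 5.754 g CO₂ ÷ 44.009 g/mol = 0.13075 mol
mol H = 2 × 1.047 g H₂O ÷ 18.015 g/mol = 0.11624 mol
mass O = 2.385 − (1.5704 + 0.11717) = 0.69744 g → mol O = 0.69744 ÷ 15.999 = 0.043593 mol
Divide by the smallest (0.043593 mol): C 2.999, H 2.666, O 1.000
Multiplying each by 3 gives whole numbers: C 9.00, H 8.00, O 3.00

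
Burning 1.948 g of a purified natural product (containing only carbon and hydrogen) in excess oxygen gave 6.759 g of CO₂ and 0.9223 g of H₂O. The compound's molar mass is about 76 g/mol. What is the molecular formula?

mol C = 6.759 g CO₂ ÷ 44.009 g/mol = 0.15358 mol
mol H = 2 × 0.9223 g H₂O ÷ 18.015 g/mol = 0.10239 mol
Divide by the smallest (0.10239 mol): C 1.500, H 1.000
Multiplying each by 2 gives whole numbers: C 3.00, H 2.00
Empirical formula: C3H2
Empirical-formula mass = 38.05 g/mol; 76 ÷ 38.05 ≈ 2, so the molecular formula is C6H4.

C6H4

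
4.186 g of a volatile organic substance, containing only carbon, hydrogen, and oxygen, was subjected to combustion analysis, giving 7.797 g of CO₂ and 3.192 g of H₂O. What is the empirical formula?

C5H10O3

mol C = 7.797 g CO₂ ÷ 44.009 g/mol = 0.17717 mol
mol H = 2 × 3.192 g H₂O ÷ 18.015 g/mol = 0.35437 mol
mass O = 4.186 − (2.1280 + 0.35721) = 1.7008 g → mol O = 1.7008 ÷ 15.999 = 0.10631 mol
Divide by the smallest (0.10631 mol): C 1.667, H 3.333, O 1.000
Multiplying each by 3 gives whole numbers: C 5.00, H 10.00, O 3.00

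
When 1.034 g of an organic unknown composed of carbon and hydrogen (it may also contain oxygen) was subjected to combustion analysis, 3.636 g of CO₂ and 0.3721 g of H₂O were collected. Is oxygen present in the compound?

no

mol C = 3.636 g CO₂ ÷ 44.009 g/mol = 0.082619 mol
mol H = 2 × 0.3721 g H₂O ÷ 18.015 g/mol = 0.041310 mol
C and H together account for 1.0340 g — essentially the entire 1.034 g sample — so the compound contains no oxygen.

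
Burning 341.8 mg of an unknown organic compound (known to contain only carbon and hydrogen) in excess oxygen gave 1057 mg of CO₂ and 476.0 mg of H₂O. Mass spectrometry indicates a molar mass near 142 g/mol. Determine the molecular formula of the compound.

C10H22

mol C = 1.057 g CO₂ ÷ 44.009 g/mol = 0.024018 mol
mol H = 2 × 0.4760 g H₂O ÷ 18.015 g/mol = 0.052845 mol
Divide by the smallest (0.024018 mol): C 1.000, H 2.200
Multiplying each by 5 gives whole numbers: C 5.00, H 11.00
Empirical formula: C5H11
Empirical-formula mass = 71.14 g/mol; 142 ÷ 71.14 ≈ 2, so the molecular formula is C10H22.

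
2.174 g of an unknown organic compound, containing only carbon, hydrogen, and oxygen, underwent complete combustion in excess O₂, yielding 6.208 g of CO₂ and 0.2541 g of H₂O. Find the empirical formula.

mol C = 6.208 g CO₂ ÷ 44.009 g/mol = 0.14106 mol
mol H = 2 × 0.2541 g H₂O ÷ 18.015 g/mol = 0.028210 mol
mass O = 2.174 − (1.6943 + 0.028436) = 0.45127 g → mol O = 0.45127 ÷ 15.999 = 0.028206 mol
Divide by the smallest (0.028206 mol): C 5.001, H 1.000, O 1.000

C5HO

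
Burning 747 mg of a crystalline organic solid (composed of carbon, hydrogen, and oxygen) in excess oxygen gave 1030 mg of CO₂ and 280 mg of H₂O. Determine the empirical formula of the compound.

C6H8O7

mol C = 1.03 g CO₂ ÷ 44.009 g/mol = 0.02340 mol
mol H = 2 × 0.280 g H₂O ÷ 18.015 g/mol = 0.03109 mol
mass O = 0.747 − (0.2811 + 0.03133) = 0.4346 g → mol O = 0.4346 ÷ 15.999 = 0.02716 mol
Divide by the smallest (0.02340 mol): C 1.000, H 1.328, O 1.161
Multiplying each by 6 gives whole numbers: C 6.00, H 7.97, O 6.96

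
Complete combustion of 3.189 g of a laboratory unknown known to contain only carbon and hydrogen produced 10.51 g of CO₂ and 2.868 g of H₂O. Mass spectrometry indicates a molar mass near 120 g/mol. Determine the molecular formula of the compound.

mol C = 10.51 g CO₂ ÷ 44.009 g/mol = 0.23881 mol
mol H = 2 × 2.868 g H₂O ÷ 18.015 g/mol = 0.31840 mol
Divide by the smallest (0.23881 mol): C 1.000, H 1.333
Multiplying each by 3 gives whole numbers: C 3.00, H 4.00
Empirical formula: C3H4
Empirical-formula mass = 40.06 g/mol; 120 ÷ 40.06 ≈ 3, so the molecular formula is C9H12.

C9H12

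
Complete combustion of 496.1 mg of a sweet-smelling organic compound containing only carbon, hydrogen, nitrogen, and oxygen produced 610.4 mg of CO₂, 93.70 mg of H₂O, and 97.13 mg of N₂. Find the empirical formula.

mol C = 0.6104 g CO₂ ÷ 44.009 g/mol = 0.013870 mol
mol H = 2 × 0.09370 g H₂O ÷ 18.015 g/mol = 0.010402 mol
mol N = 2 × 0.09713 g N₂ ÷ 28.014 g/mol = 0.0069344 mol
mass O = 0.4961 − (0.16659 + 0.010486 + 0.097130) = 0.22189 g → mol O = 0.22189 ÷ 15.999 = 0.013869 mol
Divide by the smallest (0.0069344 mol): C 2.000, H 1.500, N 1.000, O 2.000
Multiplying each by 2 gives whole numbers: C 4.00, H 3.00, N 2.00, O 4.00

C4H3N2O4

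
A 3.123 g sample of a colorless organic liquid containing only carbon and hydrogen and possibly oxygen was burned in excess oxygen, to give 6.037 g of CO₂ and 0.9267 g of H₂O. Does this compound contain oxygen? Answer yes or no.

yes

mol C = 6.037 g CO₂ ÷ 44.009 g/mol = 0.13718 mol
mol H = 2 × 0.9267 g H₂O ÷ 18.015 g/mol = 0.10288 mol
C and H account for only 1.7513 g of the 3.123 g sample; the remaining 1.3717 g must be oxygen.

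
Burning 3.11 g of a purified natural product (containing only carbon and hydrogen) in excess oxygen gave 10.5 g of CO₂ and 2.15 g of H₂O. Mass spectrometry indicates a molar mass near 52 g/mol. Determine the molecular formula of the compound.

C4H4

mol C = 10.5 g CO₂ ÷ 44.009 g/mol = 0.2386 mol
mol H = 2 × 2.15 g H₂O ÷ 18.015 g/mol = 0.2387 mol
Divide by the smallest (0.2386 mol): C 1.000, H 1.000
Empirical formula: CH
Empirical-formula mass = 13.02 g/mol; 52 ÷ 13.02 ≈ 4, so the molecular formula is C4H4.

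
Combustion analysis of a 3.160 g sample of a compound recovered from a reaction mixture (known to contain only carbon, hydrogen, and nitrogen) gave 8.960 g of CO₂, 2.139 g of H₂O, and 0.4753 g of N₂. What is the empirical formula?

mol C = 8.960 g CO₂ ÷ 44.009 g/mol = 0.20359 mol
mol H = 2 × 2.139 g H₂O ÷ 18.015 g/mol = 0.23747 mol
mol N = 2 × 0.4753 g N₂ ÷ 28.014 g/mol = 0.033933 mol
Divide by the smallest (0.033933 mol): C 6.000, H 6.998, N 1.000

C6H7N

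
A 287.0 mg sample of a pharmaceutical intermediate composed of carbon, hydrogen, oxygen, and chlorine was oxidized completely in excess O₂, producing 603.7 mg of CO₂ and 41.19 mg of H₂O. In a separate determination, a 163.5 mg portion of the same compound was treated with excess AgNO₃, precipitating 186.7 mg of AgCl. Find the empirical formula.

mol C = 0.6037 g CO₂ ÷ 44.009 g/mol = 0.013718 mol
mol H = 2 × 0.04119 g H₂O ÷ 18.015 g/mol = 0.0045729 mol
From the AgCl data: mol Cl per gram of compound = (0.1867 ÷ 143.318) ÷ 0.1635 = 0.0079676 mol/g, so in the 0.2870 g combustion sample mol Cl = 0.0022867 mol
mass O = 0.2870 − (0.16476 + 0.0046094 + 0.081063) = 0.036565 g → mol O = 0.036565 ÷ 15.999 = 0.0022854 mol
Divide by the smallest (0.0022854 mol): C 6.002, H 2.001, Cl 1.001, O 1.000

C6H2ClO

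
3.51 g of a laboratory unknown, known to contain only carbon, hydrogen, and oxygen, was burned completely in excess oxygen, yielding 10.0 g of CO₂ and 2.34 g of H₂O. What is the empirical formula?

C7H8O

mol C = 10.0 g CO₂ ÷ 44.009 g/mol = 0.2272 mol
mol H = 2 × 2.34 g H₂O ÷ 18.015 g/mol = 0.2598 mol
mass O = 3.51 − (2.729 + 0.2619) = 0.5189 g → mol O = 0.5189 ÷ 15.999 = 0.03243 mol
Divide by the smallest (0.03243 mol): C 7.006, H 8.009, O 1.000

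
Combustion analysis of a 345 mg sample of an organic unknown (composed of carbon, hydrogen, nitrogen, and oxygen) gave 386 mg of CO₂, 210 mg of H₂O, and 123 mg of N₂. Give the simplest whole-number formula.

C3H8N3O2

mol C = 0.386 g CO₂ ÷ 44.009 g/mol = 0.008771 mol
mol H = 2 × 0.210 g H₂O ÷ 18.015 g/mol = 0.02331 mol
mol N = 2 × 0.123 g N₂ ÷ 28.014 g/mol = 0.008781 mol
mass O = 0.345 − (0.1053 + 0.02350 + 0.1230) = 0.09315 g → mol O = 0.09315 ÷ 15.999 = 0.005822 mol
Divide by the smallest (0.005822 mol): C 1.506, H 4.004, N 1.508, O 1.000
Multiplying each by 2 gives whole numbers: C 3.01, H 8.01, N 3.02, O 2.00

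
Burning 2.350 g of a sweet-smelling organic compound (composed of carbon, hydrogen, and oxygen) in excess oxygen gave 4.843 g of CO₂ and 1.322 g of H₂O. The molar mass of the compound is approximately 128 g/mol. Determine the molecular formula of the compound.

mol C = 4.843 g CO₂ ÷ 44.009 g/mol = 0.11005 mol
mol H = 2 × 1.322 g H₂O ÷ 18.015 g/mol = 0.14677 mol
mass O = 2.350 − (1.3218 + 0.14794) = 0.88030 g → mol O = 0.88030 ÷ 15.999 = 0.055022 mol
Divide by the smallest (0.055022 mol): C 2.000, H 2.667, O 1.000
Multiplying each by 3 gives whole numbers: C 6.00, H 8.00, O 3.00
Empirical formula: C6H8O3
Empirical-formula mass = 128.13 g/mol; 128 ÷ 128.13 ≈ 1, so the molecular formula is C6H8O3.

C6H8O3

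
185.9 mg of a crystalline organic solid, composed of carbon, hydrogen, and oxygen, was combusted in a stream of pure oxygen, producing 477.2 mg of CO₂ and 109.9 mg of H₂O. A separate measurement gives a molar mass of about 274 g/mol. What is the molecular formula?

mol C = 0.4772 g CO₂ ÷ 44.009 g/mol = 0.010843 mol
mol H = 2 × 0.1099 g H₂O ÷ 18.015 g/mol = 0.012201 mol
mass O = 0.1859 − (0.13024 + 0.012299) = 0.043363 g → mol O = 0.043363 ÷ 15.999 = 0.0027104 mol
Divide by the smallest (0.0027104 mol): C 4.001, H 4.502, O 1.000
Multiplying each by 2 gives whole numbers: C 8.00, H 9.00, O 2.00
Empirical formula: C8H9O2
Empirical-formula mass = 137.16 g/mol; 274 ÷ 137.16 ≈ 2, so the molecular formula is C16H18O4.

C16H18O4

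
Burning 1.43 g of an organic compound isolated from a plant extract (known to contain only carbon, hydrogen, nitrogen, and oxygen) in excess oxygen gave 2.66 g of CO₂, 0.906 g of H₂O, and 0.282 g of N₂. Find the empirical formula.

mol C = 2.66 g CO₂ ÷ 44.009 g/mol = 0.06044 mol
mol H = 2 × 0.906 g H₂O ÷ 18.015 g/mol = 0.1006 mol
mol N = 2 × 0.282 g N₂ ÷ 28.014 g/mol = 0.02013 mol
mass O = 1.43 − (0.7260 + 0.1014 + 0.2820) = 0.3206 g → mol O = 0.3206 ÷ 15.999 = 0.02004 mol
Divide by the smallest (0.02004 mol): C 3.016, H 5.019, N 1.005, O 1.000

C3H5NO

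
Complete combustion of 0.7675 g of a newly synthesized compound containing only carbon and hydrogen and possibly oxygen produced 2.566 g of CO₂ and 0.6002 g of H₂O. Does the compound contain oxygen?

mol C = 2.566 g CO₂ ÷ 44.009 g/mol = 0.058306 mol
mol H = 2 × 0.6002 g H₂O ÷ 18.015 g/mol = 0.066633 mol
C and H together account for 0.76748 g — essentially the entire 0.7675 g sample — so the compound contains no oxygen.

no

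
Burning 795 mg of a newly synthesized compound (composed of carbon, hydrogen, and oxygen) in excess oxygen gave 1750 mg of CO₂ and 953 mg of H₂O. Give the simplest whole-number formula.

mol C = 1.75 g CO₂ ÷ 44.009 g/mol = 0.03976 mol
mol H = 2 × 0.953 g H₂O ÷ 18.015 g/mol = 0.1058 mol
mass O = 0.795 − (0.4776 + 0.1066) = 0.2107 g → mol O = 0.2107 ÷ 15.999 = 0.01317 mol
Divide by the smallest (0.01317 mol): C 3.019, H 8.032, O 1.000

C3H8O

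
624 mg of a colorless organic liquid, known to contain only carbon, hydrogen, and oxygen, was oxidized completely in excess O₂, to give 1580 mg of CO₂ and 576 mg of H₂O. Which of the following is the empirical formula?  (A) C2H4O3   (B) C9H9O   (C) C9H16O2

(C) C9H16O2

mol C = 1.58 g CO₂ ÷ 44.009 g/mol = 0.03590 mol
mol H = 2 × 0.576 g H₂O ÷ 18.015 g/mol = 0.06395 mol
mass O = 0.624 − (0.4312 + 0.06446) = 0.1283 g → mol O = 0.1283 ÷ 15.999 = 0.008021 mol
Divide by the smallest (0.008021 mol): C 4.476, H 7.973, O 1.000
Multiplying each by 2 gives whole numbers: C 8.95, H 15.95, O 2.00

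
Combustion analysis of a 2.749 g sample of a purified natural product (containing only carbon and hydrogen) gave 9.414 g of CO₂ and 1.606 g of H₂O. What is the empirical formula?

mol C = 9.414 g CO₂ ÷ 44.009 g/mol = 0.21391 mol
mol H = 2 × 1.606 g H₂O ÷ 18.015 g/mol = 0.17830 mol
Divide by the smallest (0.17830 mol): C 1.200, H 1.000
Multiplying each by 5 gives whole numbers: C 6.00, H 5.00

C6H5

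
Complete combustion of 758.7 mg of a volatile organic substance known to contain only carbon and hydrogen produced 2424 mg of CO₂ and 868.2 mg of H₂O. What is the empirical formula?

mol C = 2.424 g CO₂ ÷ 44.009 g/mol = 0.055080 mol
mol H = 2 × 0.8682 g H₂O ÷ 18.015 g/mol = 0.096386 mol
Divide by the smallest (0.055080 mol): C 1.000, H 1.750
Multiplying each by 4 gives whole numbers: C 4.00, H 7.00

C4H7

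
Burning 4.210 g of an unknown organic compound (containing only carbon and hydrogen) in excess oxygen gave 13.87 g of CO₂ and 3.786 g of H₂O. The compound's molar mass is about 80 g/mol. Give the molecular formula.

mol C = 13.87 g CO₂ ÷ 44.009 g/mol = 0.31516 mol
mol H = 2 × 3.786 g H₂O ÷ 18.015 g/mol = 0.42032 mol
Divide by the smallest (0.31516 mol): C 1.000, H 1.334
Multiplying each by 3 gives whole numbers: C 3.00, H 4.00
Empirical formula: C3H4
Empirical-formula mass = 40.06 g/mol; 80 ÷ 40.06 ≈ 2, so the molecular formula is C6H8.

C6H8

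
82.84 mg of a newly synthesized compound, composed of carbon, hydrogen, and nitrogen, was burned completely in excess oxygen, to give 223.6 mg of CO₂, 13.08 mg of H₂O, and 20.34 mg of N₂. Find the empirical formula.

C7H2N2

mol C = 0.2236 g CO₂ ÷ 44.009 g/mol = 0.0050808 mol
mol H = 2 × 0.01308 g H₂O ÷ 18.015 g/mol = 0.0014521 mol
mol N = 2 × 0.02034 g N₂ ÷ 28.014 g/mol = 0.0014521 mol
Divide by the smallest (0.0014521 mol): C 3.499, H 1.000, N 1.000
Multiplying each by 2 gives whole numbers: C 7.00, H 2.00, N 2.00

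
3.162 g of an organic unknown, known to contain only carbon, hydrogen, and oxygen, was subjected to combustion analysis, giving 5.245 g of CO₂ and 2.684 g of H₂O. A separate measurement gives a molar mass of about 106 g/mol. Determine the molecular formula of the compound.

mol C = 5.245 g CO₂ ÷ 44.009 g/mol = 0.11918 mol
mol H = 2 × 2.684 g H₂O ÷ 18.015 g/mol = 0.29797 mol
mass O = 3.162 − (1.4315 + 0.30036) = 1.4302 g → mol O = 1.4302 ÷ 15.999 = 0.089391 mol
Divide by the smallest (0.089391 mol): C 1.333, H 3.333, O 1.000
Multiplying each by 3 gives whole numbers: C 4.00, H 10.00, O 3.00
Empirical formula: C4H10O3
Empirical-formula mass = 106.12 g/mol; 106 ÷ 106.12 ≈ 1, so the molecular formula is C4H10O3.

C4H10O3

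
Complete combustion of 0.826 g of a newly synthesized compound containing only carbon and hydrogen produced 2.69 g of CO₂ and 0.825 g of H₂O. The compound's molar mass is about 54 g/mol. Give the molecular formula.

C4H6

mol C = 2.69 g CO₂ ÷ 44.009 g/mol = 0.06112 mol
mol H = 2 × 0.825 g H₂O ÷ 18.015 g/mol = 0.09159 mol
Divide by the smallest (0.06112 mol): C 1.000, H 1.498
Multiplying each by 2 gives whole numbers: C 2.00, H 3.00
Empirical formula: C2H3
Empirical-formula mass = 27.05 g/mol; 54 ÷ 27.05 ≈ 2, so the molecular formula is C4H6.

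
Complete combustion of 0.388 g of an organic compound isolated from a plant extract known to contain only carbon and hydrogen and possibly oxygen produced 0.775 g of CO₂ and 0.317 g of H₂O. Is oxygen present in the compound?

mol C = 0.775 g CO₂ ÷ 44.009 g/mol = 0.01761 mol
mol H = 2 × 0.317 g H₂O ÷ 18.015 g/mol = 0.03519 mol
C and H account for only 0.2470 g of the 0.388 g sample; the remaining 0.1410 g must be oxygen.

yes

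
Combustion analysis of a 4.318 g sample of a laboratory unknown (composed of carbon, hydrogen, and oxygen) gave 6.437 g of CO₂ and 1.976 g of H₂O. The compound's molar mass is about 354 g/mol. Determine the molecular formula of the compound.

C12H18O12

mol C = 6.437 g CO₂ ÷ 44.009 g/mol = 0.14627 mol
mol H = 2 × 1.976 g H₂O ÷ 18.015 g/mol = 0.21937 mol
mass O = 4.318 − (1.7568 + 0.22113) = 2.3401 g → mol O = 2.3401 ÷ 15.999 = 0.14626 mol
Divide by the smallest (0.14626 mol): C 1.000, H 1.500, O 1.000
Multiplying each by 2 gives whole numbers: C 2.00, H 3.00, O 2.00
Empirical formula: C2H3O2
Empirical-formula mass = 59.04 g/mol; 354 ÷ 59.04 ≈ 6, so the molecular formula is C12H18O12.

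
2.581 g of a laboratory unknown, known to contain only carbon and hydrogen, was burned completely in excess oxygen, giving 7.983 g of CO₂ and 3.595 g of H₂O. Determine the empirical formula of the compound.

mol C = 7.983 g CO₂ ÷ 44.009 g/mol = 0.18139 mol
mol H = 2 × 3.595 g H₂O ÷ 18.015 g/mol = 0.39911 mol
Divide by the smallest (0.18139 mol): C 1.000, H 2.200
Multiplying each by 5 gives whole numbers: C 5.00, H 11.00

C5H11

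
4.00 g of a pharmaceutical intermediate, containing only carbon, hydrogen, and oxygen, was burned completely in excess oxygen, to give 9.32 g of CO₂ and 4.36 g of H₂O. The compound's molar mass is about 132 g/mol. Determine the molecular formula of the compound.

C7H16O2

mol C = 9.32 g CO₂ ÷ 44.009 g/mol = 0.2118 mol
mol H = 2 × 4.36 g H₂O ÷ 18.015 g/mol = 0.4840 mol
mass O = 4.00 − (2.544 + 0.4879) = 0.9685 g → mol O = 0.9685 ÷ 15.999 = 0.06053 mol
Divide by the smallest (0.06053 mol): C 3.499, H 7.996, O 1.000
Multiplying each by 2 gives whole numbers: C 7.00, H 15.99, O 2.00
Empirical formula: C7H16O2
Empirical-formula mass = 132.20 g/mol; 132 ÷ 132.20 ≈ 1, so the molecular formula is C7H16O2.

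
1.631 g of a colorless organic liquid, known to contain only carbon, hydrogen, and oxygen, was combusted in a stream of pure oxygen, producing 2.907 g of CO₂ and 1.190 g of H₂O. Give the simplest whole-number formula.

C3H6O2

mol C = 2.907 g CO₂ ÷ 44.009 g/mol = 0.066055 mol
mol H = 2 × 1.190 g H₂O ÷ 18.015 g/mol = 0.13211 mol
mass O = 1.631 − (0.79338 + 0.13317) = 0.70445 g → mol O = 0.70445 ÷ 15.999 = 0.044031 mol
Divide by the smallest (0.044031 mol): C 1.500, H 3.000, O 1.000
Multiplying each by 2 gives whole numbers: C 3.00, H 6.00, O 2.00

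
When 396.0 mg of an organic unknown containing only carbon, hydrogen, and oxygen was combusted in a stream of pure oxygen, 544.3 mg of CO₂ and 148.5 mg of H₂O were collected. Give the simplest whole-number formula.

mol C = 0.5443 g CO₂ ÷ 44.009 g/mol = 0.012368 mol
mol H = 2 × 0.1485 g H₂O ÷ 18.015 g/mol = 0.016486 mol
mass O = 0.3960 − (0.14855 + 0.016618) = 0.23083 g → mol O = 0.23083 ÷ 15.999 = 0.014428 mol
Divide by the smallest (0.012368 mol): C 1.000, H 1.333, O 1.167
Multiplying each by 6 gives whole numbers: C 6.00, H 8.00, O 7.00

C6H8O7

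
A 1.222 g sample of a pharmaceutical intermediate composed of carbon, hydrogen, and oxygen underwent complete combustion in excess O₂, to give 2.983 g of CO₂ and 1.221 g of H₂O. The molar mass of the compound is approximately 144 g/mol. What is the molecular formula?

C8H16O2

mol C = 2.983 g CO₂ ÷ 44.009 g/mol = 0.067782 mol
mol H = 2 × 1.221 g H₂O ÷ 18.015 g/mol = 0.13555 mol
mass O = 1.222 − (0.81412 + 0.13664) = 0.27124 g → mol O = 0.27124 ÷ 15.999 = 0.016953 mol
Divide by the smallest (0.016953 mol): C 3.998, H 7.996, O 1.000
Empirical formula: C4H8O
Empirical-formula mass = 72.11 g/mol; 144 ÷ 72.11 ≈ 2, so the molecular formula is C8H16O2.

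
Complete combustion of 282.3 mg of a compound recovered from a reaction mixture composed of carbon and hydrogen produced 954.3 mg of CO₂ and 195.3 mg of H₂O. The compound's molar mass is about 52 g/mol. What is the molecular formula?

C4H4

mol C = 0.9543 g CO₂ ÷ 44.009 g/mol = 0.021684 mol
mol H = 2 × 0.1953 g H₂O ÷ 18.015 g/mol = 0.021682 mol
Divide by the smallest (0.021682 mol): C 1.000, H 1.000
Empirical formula: CH
Empirical-formula mass = 13.02 g/mol; 52 ÷ 13.02 ≈ 4, so the molecular formula is C4H4.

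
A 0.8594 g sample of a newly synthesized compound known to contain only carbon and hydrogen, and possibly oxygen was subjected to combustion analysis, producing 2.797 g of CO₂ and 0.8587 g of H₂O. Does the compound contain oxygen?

mol C = 2.797 g CO₂ ÷ 44.009 g/mol = 0.063555 mol
mol H = 2 × 0.8587 g H₂O ÷ 18.015 g/mol = 0.095332 mol
C and H together account for 0.85946 g — essentially the entire 0.8594 g sample — so the compound contains no oxygen.

no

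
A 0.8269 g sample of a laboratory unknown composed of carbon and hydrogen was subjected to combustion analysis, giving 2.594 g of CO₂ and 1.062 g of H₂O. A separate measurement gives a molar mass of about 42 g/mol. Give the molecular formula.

mol C = 2.594 g CO₂ ÷ 44.009 g/mol = 0.058942 mol
mol H = 2 × 1.062 g H₂O ÷ 18.015 g/mol = 0.11790 mol
Divide by the smallest (0.058942 mol): C 1.000, H 2.000
Empirical formula: CH2
Empirical-formula mass = 14.03 g/mol; 42 ÷ 14.03 ≈ 3, so the molecular formula is C3H6.

C3H6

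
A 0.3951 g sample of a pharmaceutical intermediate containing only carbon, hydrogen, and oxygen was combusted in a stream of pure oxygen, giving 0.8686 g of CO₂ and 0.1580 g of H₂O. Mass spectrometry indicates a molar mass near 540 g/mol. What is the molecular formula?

C27H24O12

mol C = 0.8686 g CO₂ ÷ 44.009 g/mol = 0.019737 mol
mol H = 2 × 0.1580 g H₂O ÷ 18.015 g/mol = 0.017541 mol
mass O = 0.3951 − (0.23706 + 0.017681) = 0.14036 g → mol O = 0.14036 ÷ 15.999 = 0.0087730 mol
Divide by the smallest (0.0087730 mol): C 2.250, H 1.999, O 1.000
Multiplying each by 4 gives whole numbers: C 9.00, H 8.00, O 4.00
Empirical formula: C9H8O4
Empirical-formula mass = 180.16 g/mol; 540 ÷ 180.16 ≈ 3, so the molecular formula is C27H24O12.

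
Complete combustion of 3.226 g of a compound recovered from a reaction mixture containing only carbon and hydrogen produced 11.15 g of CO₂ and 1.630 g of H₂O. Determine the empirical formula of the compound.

mol C = 11.15 g CO₂ ÷ 44.009 g/mol = 0.25336 mol
mol H = 2 × 1.630 g H₂O ÷ 18.015 g/mol = 0.18096 mol
Divide by the smallest (0.18096 mol): C 1.400, H 1.000
Multiplying each by 5 gives whole numbers: C 7.00, H 5.00

C7H5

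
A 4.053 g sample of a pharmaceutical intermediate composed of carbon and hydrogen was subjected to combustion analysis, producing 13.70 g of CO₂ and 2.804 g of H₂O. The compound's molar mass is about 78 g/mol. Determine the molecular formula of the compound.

mol C = 13.70 g CO₂ ÷ 44.009 g/mol = 0.31130 mol
mol H = 2 × 2.804 g H₂O ÷ 18.015 g/mol = 0.31130 mol
Divide by the smallest (0.31130 mol): C 1.000, H 1.000
Empirical formula: CH
Empirical-formula mass = 13.02 g/mol; 78 ÷ 13.02 ≈ 6, so the molecular formula is C6H6.

C6H6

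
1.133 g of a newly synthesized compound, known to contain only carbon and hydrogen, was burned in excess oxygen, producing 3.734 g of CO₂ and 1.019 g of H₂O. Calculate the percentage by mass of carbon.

mol C = 3.734 g CO₂ ÷ 44.009 g/mol = 0.084846 mol
mol H = 2 × 1.019 g H₂O ÷ 18.015 g/mol = 0.11313 mol
mass % C = 1.0191 g ÷ 1.133 g × 100%

89.95%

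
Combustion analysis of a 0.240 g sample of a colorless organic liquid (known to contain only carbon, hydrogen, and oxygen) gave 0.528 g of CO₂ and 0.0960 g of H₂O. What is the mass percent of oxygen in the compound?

mol C = 0.528 g CO₂ ÷ 44.009 g/mol = 0.01200 mol
mol H = 2 × 0.0960 g H₂O ÷ 18.015 g/mol = 0.01066 mol
mass O = 0.240 − (0.1441 + 0.01074) = 0.08515 g → mol O = 0.08515 ÷ 15.999 = 0.005322 mol
mass % O = 0.08515 g ÷ 0.240 g × 100%

35.5%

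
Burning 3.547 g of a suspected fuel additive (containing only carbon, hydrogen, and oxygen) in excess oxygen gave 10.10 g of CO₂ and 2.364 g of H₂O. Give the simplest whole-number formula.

mol C = 10.10 g CO₂ ÷ 44.009 g/mol = 0.22950 mol
mol H = 2 × 2.364 g H₂O ÷ 18.015 g/mol = 0.26245 mol
mass O = 3.547 − (2.7565 + 0.26455) = 0.52595 g → mol O = 0.52595 ÷ 15.999 = 0.032874 mol
Divide by the smallest (0.032874 mol): C 6.981, H 7.984, O 1.000

C7H8O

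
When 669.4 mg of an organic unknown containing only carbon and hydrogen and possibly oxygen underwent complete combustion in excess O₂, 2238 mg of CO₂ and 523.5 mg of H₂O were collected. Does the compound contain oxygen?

no

mol C = 2.238 g CO₂ ÷ 44.009 g/mol = 0.050853 mol
mol H = 2 × 0.5235 g H₂O ÷ 18.015 g/mol = 0.058118 mol
C and H together account for 0.66938 g — essentially the entire 0.6694 g sample — so the compound contains no oxygen.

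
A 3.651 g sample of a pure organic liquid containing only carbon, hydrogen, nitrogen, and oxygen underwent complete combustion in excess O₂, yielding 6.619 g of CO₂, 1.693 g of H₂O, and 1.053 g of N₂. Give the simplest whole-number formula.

C4H5N2O

mol C = 6.619 g CO₂ ÷ 44.009 g/mol = 0.15040 mol
mol H = 2 × 1.693 g H₂O ÷ 18.015 g/mol = 0.18795 mol
mol N = 2 × 1.053 g N₂ ÷ 28.014 g/mol = 0.075177 mol
mass O = 3.651 − (1.8065 + 0.18946 + 1.0530) = 0.60207 g → mol O = 0.60207 ÷ 15.999 = 0.037632 mol
Divide by the smallest (0.037632 mol): C 3.997, H 4.995, N 1.998, O 1.000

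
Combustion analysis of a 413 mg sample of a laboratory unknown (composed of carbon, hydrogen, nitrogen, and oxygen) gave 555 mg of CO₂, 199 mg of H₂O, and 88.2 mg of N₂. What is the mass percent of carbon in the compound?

36.7%

mol C = 0.555 g CO₂ ÷ 44.009 g/mol = 0.01261 mol
mol H = 2 × 0.199 g H₂O ÷ 18.015 g/mol = 0.02209 mol
mol N = 2 × 0.0882 g N₂ ÷ 28.014 g/mol = 0.006297 mol
mass O = 0.413 − (0.1515 + 0.02227 + 0.08820) = 0.1511 g → mol O = 0.1511 ÷ 15.999 = 0.009442 mol
mass % C = 0.1515 g ÷ 0.413 g × 100%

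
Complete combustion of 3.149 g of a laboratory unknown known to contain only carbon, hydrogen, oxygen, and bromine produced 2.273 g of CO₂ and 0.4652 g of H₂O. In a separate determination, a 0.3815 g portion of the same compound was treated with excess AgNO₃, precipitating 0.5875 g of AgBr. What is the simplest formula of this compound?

C2H2BrO

mol C = 2.273 g CO₂ ÷ 44.009 g/mol = 0.051649 mol
mol H = 2 × 0.4652 g H₂O ÷ 18.015 g/mol = 0.051646 mol
From the AgBr data: mol Br per gram of compound = (0.5875 ÷ 187.772) ÷ 0.3815 = 0.0082013 mol/g, so in the 3.149 g combustion sample mol Br = 0.025826 mol
mass O = 3.149 − (0.62035 + 0.052059 + 2.0636) = 0.41300 g → mol O = 0.41300 ÷ 15.999 = 0.025814 mol
Divide by the smallest (0.025814 mol): C 2.001, H 2.001, Br 1.000, O 1.000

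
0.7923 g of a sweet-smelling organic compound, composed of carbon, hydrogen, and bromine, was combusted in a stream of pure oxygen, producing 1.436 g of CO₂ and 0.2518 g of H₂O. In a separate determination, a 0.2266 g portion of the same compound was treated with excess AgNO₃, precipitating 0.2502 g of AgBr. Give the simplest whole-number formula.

mol C = 1.436 g CO₂ ÷ 44.009 g/mol = 0.032630 mol
mol H = 2 × 0.2518 g H₂O ÷ 18.015 g/mol = 0.027954 mol
From the AgBr data: mol Br per gram of compound = (0.2502 ÷ 187.772) ÷ 0.2266 = 0.0058803 mol/g, so in the 0.7923 g combustion sample mol Br = 0.0046589 mol
Divide by the smallest (0.0046589 mol): C 7.004, H 6.000, Br 1.000

C7H6Br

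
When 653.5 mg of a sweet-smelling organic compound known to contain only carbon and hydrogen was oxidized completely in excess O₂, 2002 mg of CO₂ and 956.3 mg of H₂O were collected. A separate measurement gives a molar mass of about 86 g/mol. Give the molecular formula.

mol C = 2.002 g CO₂ ÷ 44.009 g/mol = 0.045491 mol
mol H = 2 × 0.9563 g H₂O ÷ 18.015 g/mol = 0.10617 mol
Divide by the smallest (0.045491 mol): C 1.000, H 2.334
Multiplying each by 3 gives whole numbers: C 3.00, H 7.00
Empirical formula: C3H7
Empirical-formula mass = 43.09 g/mol; 86 ÷ 43.09 ≈ 2, so the molecular formula is C6H14.

C6H14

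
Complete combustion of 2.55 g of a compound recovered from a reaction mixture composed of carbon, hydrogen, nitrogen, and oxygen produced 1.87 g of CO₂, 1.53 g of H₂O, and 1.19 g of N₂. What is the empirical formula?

CH4N2O

mol C = 1.87 g CO₂ ÷ 44.009 g/mol = 0.04249 mol
mol H = 2 × 1.53 g H₂O ÷ 18.015 g/mol = 0.1699 mol
mol N = 2 × 1.19 g N₂ ÷ 28.014 g/mol = 0.08496 mol
mass O = 2.55 − (0.5104 + 0.1712 + 1.190) = 0.6784 g → mol O = 0.6784 ÷ 15.999 = 0.04240 mol
Divide by the smallest (0.04240 mol): C 1.002, H 4.006, N 2.004, O 1.000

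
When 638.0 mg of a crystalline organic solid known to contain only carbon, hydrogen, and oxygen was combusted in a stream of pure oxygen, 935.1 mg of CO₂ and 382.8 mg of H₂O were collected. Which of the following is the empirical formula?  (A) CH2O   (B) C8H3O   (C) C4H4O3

(A) CH2O

mol C = 0.9351 g CO₂ ÷ 44.009 g/mol = 0.021248 mol
mol H = 2 × 0.3828 g H₂O ÷ 18.015 g/mol = 0.042498 mol
mass O = 0.6380 − (0.25521 + 0.042838) = 0.33995 g → mol O = 0.33995 ÷ 15.999 = 0.021248 mol
Divide by the smallest (0.021248 mol): C 1.000, H 2.000, O 1.000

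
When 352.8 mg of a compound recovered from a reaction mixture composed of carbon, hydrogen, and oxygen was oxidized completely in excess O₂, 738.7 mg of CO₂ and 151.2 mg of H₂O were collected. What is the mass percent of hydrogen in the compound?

mol C = 0.7387 g CO₂ ÷ 44.009 g/mol = 0.016785 mol
mol H = 2 × 0.1512 g H₂O ÷ 18.015 g/mol = 0.016786 mol
mass O = 0.3528 − (0.20161 + 0.016920) = 0.13427 g → mol O = 0.13427 ÷ 15.999 = 0.0083926 mol
mass % H = 0.016920 g ÷ 0.3528 g × 100%

4.80%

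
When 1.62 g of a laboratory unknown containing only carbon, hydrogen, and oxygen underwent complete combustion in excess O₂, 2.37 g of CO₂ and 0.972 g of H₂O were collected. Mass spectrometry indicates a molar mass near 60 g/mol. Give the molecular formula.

C2H4O2

mol C = 2.37 g CO₂ ÷ 44.009 g/mol = 0.05385 mol
mol H = 2 × 0.972 g H₂O ÷ 18.015 g/mol = 0.1079 mol
mass O = 1.62 − (0.6468 + 0.1088) = 0.8644 g → mol O = 0.8644 ÷ 15.999 = 0.05403 mol
Divide by the smallest (0.05385 mol): C 1.000, H 2.004, O 1.003
Empirical formula: CH2O
Empirical-formula mass = 30.03 g/mol; 60 ÷ 30.03 ≈ 2, so the molecular formula is C2H4O2.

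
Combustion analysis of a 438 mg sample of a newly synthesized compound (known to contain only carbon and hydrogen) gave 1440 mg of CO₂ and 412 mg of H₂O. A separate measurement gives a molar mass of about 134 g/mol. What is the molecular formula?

mol C = 1.44 g CO₂ ÷ 44.009 g/mol = 0.03272 mol
mol H = 2 × 0.412 g H₂O ÷ 18.015 g/mol = 0.04574 mol
Divide by the smallest (0.03272 mol): C 1.000, H 1.398
Multiplying each by 5 gives whole numbers: C 5.00, H 6.99
Empirical formula: C5H7
Empirical-formula mass = 67.11 g/mol; 134 ÷ 67.11 ≈ 2, so the molecular formula is C10H14.

C10H14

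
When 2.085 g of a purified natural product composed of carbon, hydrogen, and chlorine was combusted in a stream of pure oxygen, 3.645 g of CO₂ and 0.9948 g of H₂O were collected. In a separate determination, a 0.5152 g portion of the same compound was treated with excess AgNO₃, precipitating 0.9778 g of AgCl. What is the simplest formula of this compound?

mol C = 3.645 g CO₂ ÷ 44.009 g/mol = 0.082824 mol
mol H = 2 × 0.9948 g H₂O ÷ 18.015 g/mol = 0.11044 mol
From the AgCl data: mol Cl per gram of compound = (0.9778 ÷ 143.318) ÷ 0.5152 = 0.013243 mol/g, so in the 2.085 g combustion sample mol Cl = 0.027611 mol
Divide by the smallest (0.027611 mol): C 3.000, H 4.000, Cl 1.000

C3H4Cl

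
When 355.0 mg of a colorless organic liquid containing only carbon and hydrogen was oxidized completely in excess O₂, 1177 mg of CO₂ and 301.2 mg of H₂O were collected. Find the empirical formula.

C4H5

mol C = 1.177 g CO₂ ÷ 44.009 g/mol = 0.026745 mol
mol H = 2 × 0.3012 g H₂O ÷ 18.015 g/mol = 0.033439 mol
Divide by the smallest (0.026745 mol): C 1.000, H 1.250
Multiplying each by 4 gives whole numbers: C 4.00, H 5.00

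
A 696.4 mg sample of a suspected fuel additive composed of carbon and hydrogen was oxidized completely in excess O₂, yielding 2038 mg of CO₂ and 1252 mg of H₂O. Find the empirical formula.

CH3

mol C = 2.038 g CO₂ ÷ 44.009 g/mol = 0.046309 mol
mol H = 2 × 1.252 g H₂O ÷ 18.015 g/mol = 0.13900 mol
Divide by the smallest (0.046309 mol): C 1.000, H 3.001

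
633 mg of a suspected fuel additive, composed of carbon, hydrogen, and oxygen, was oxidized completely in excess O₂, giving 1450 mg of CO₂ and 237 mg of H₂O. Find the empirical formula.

mol C = 1.45 g CO₂ ÷ 44.009 g/mol = 0.03295 mol
mol H = 2 × 0.237 g H₂O ÷ 18.015 g/mol = 0.02631 mol
mass O = 0.633 − (0.3957 + 0.02652) = 0.2107 g → mol O = 0.2107 ÷ 15.999 = 0.01317 mol
Divide by the smallest (0.01317 mol): C 2.501, H 1.997, O 1.000
Multiplying each by 2 gives whole numbers: C 5.00, H 3.99, O 2.00

C5H4O2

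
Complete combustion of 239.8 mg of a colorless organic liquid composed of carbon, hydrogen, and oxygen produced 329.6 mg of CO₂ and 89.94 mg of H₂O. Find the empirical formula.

C6H8O7

mol C = 0.3296 g CO₂ ÷ 44.009 g/mol = 0.0074894 mol
mol H = 2 × 0.08994 g H₂O ÷ 18.015 g/mol = 0.0099850 mol
mass O = 0.2398 − (0.089955 + 0.010065) = 0.13978 g → mol O = 0.13978 ÷ 15.999 = 0.0087368 mol
Divide by the smallest (0.0074894 mol): C 1.000, H 1.333, O 1.167
Multiplying each by 6 gives whole numbers: C 6.00, H 8.00, O 7.00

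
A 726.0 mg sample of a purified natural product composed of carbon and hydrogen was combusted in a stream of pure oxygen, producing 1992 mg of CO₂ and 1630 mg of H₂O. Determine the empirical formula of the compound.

mol C = 1.992 g CO₂ ÷ 44.009 g/mol = 0.045263 mol
mol H = 2 × 1.630 g H₂O ÷ 18.015 g/mol = 0.18096 mol
Divide by the smallest (0.045263 mol): C 1.000, H 3.998

CH4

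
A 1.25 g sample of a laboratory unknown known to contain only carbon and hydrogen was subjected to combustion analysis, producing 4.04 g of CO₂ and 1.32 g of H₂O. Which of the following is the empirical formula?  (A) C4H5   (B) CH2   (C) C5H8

(C) C5H8

mol C = 4.04 g CO₂ ÷ 44.009 g/mol = 0.09180 mol
mol H = 2 × 1.32 g H₂O ÷ 18.015 g/mol = 0.1465 mol
Divide by the smallest (0.09180 mol): C 1.000, H 1.596
Multiplying each by 5 gives whole numbers: C 5.00, H 7.98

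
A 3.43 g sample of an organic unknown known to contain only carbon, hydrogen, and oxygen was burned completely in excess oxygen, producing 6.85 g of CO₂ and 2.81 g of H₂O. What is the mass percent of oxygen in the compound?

36.3%

mol C = 6.85 g CO₂ ÷ 44.009 g/mol = 0.1556 mol
mol H = 2 × 2.81 g H₂O ÷ 18.015 g/mol = 0.3120 mol
mass O = 3.43 − (1.870 + 0.3145) = 1.246 g → mol O = 1.246 ÷ 15.999 = 0.07788 mol
mass % O = 1.246 g ÷ 3.43 g × 100%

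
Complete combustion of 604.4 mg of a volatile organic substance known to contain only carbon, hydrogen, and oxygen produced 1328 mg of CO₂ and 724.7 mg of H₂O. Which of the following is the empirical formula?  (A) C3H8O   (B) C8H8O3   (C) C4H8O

(A) C3H8O

mol C = 1.328 g CO₂ ÷ 44.009 g/mol = 0.030176 mol
mol H = 2 × 0.7247 g H₂O ÷ 18.015 g/mol = 0.080455 mol
mass O = 0.6044 − (0.36244 + 0.081099) = 0.16086 g → mol O = 0.16086 ÷ 15.999 = 0.010054 mol
Divide by the smallest (0.010054 mol): C 3.001, H 8.002, O 1.000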